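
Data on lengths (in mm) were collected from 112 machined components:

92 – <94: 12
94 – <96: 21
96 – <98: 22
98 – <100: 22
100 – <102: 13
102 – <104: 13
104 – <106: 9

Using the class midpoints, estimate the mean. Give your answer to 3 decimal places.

Midpoints: 93, 95, 97, 99, 101, 103, 105
Σfm = 12×93 + 21×95 + 22×97 + 22×99 + 13×101 + 13×103 + 9×105 = 11020
n = Σf = 112
Mean = 11020 / 112 = 98.3929

98.393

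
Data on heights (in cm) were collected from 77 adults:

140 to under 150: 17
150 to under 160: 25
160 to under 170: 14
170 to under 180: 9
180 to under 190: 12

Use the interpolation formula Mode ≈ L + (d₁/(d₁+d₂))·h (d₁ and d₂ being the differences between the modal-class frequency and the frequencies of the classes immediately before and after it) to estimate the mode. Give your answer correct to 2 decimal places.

Modal class: 150 to under 160 (highest frequency 25).
d₁ = 25 − 17 = 8, d₂ = 25 − 14 = 11
Mode ≈ 150 + (8/(8+11)) × 10 = 150 + 4.2105 = 154.2105

154.21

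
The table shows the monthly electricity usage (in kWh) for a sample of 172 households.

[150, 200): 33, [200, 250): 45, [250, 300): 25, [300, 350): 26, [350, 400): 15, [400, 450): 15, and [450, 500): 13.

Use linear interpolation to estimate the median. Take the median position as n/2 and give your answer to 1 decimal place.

Cumulative frequencies: 33, 78, 103, 129, 144, 159, 172
n = 172; position = n/2 = 86.
This falls in the class [250, 300): L = 250, F = 78, f = 25, h = 50.
Median ≈ 250 + ((86 − 78) / 25) × 50 = 266.0000

266.0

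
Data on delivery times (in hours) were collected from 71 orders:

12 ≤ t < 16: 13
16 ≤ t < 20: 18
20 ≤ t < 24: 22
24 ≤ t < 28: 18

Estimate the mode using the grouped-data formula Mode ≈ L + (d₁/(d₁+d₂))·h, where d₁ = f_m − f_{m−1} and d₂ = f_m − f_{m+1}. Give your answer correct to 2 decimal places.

22.00

Modal class: 20 ≤ t < 24 (highest frequency 22).
d₁ = 22 − 18 = 4, d₂ = 22 − 18 = 4
Mode ≈ 20 + (4/(4+4)) × 4 = 20 + 2.0000 = 22.0000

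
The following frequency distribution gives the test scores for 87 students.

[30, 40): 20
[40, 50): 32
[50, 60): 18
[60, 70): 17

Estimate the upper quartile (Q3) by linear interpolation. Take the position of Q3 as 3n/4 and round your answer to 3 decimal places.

57.361

Cumulative frequencies: 20, 52, 70, 87
n = 87; position = 3n/4 = 65.25.
This falls in the class [50, 60): L = 50, F = 52, f = 18, h = 10.
Upper quartile ≈ 50 + ((65.25 − 52) / 18) × 10 = 57.3611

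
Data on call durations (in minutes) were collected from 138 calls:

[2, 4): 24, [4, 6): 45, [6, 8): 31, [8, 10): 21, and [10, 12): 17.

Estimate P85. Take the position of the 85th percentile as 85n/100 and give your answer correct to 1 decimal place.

Cumulative frequencies: 24, 69, 100, 121, 138
n = 138; position = 85n/100 = 117.3.
This falls in the class [8, 10): L = 8, F = 100, f = 21, h = 2.
85th percentile ≈ 8 + ((117.3 − 100) / 21) × 2 = 9.6476

9.6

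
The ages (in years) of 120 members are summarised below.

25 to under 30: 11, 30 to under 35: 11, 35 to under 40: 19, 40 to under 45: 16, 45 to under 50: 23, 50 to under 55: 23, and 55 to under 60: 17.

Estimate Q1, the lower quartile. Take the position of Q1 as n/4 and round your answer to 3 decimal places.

37.105

Cumulative frequencies: 11, 22, 41, 57, 80, 103, 120
n = 120; position = n/4 = 30.
This falls in the class 35 to under 40: L = 35, F = 22, f = 19, h = 5.
Lower quartile ≈ 35 + ((30 − 22) / 19) × 5 = 37.1053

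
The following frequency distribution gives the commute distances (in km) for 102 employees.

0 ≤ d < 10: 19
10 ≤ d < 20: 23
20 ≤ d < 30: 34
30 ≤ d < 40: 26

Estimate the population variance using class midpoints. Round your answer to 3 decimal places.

110.775

Midpoints: 5, 15, 25, 35
n = 102, Σfm = 2200, mean = 21.5686
Σfm² = 58750
Σf(m − x̄)² = Σfm² − (Σfm)²/n = 58750 − 2200²/102 = 11299.0196
Population variance = 11299.0196 / 102 = 110.7747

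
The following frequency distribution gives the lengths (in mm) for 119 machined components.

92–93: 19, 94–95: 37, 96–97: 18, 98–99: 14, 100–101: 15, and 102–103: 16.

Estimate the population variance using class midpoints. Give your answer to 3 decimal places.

11.044

Midpoints: 92.5, 94.5, 96.5, 98.5, 100.5, 102.5
n = 119, Σfm = 11517.5, mean = 96.7857
Σfm² = 1116043.75
Σf(m − x̄)² = Σfm² − (Σfm)²/n = 1116043.75 − 11517.5²/119 = 1314.2857
Population variance = 1314.2857 / 119 = 11.0444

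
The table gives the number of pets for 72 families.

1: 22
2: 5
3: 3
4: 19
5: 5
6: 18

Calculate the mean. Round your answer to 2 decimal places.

3.47

Values: 1, 2, 3, 4, 5, 6
Σfx = 22×1 + 5×2 + 3×3 + 19×4 + 5×5 + 18×6 = 250
n = Σf = 72
Mean = 250 / 72 = 3.4722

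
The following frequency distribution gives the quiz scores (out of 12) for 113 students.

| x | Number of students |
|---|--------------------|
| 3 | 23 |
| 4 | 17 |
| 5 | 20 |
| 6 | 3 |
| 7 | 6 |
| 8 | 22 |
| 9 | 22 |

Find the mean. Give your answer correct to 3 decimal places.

5.938

Values: 3, 4, 5, 6, 7, 8, 9
Σfx = 23×3 + 17×4 + 20×5 + 3×6 + 6×7 + 22×8 + 22×9 = 671
n = Σf = 113
Mean = 671 / 113 = 5.9381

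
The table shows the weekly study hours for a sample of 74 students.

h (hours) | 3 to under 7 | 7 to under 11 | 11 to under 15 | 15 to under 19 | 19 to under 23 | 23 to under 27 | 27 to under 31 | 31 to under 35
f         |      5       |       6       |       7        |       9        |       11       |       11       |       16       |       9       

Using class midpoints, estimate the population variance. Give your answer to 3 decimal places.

70.466

Midpoints: 5, 9, 13, 17, 21, 25, 29, 33
n = 74, Σfm = 1590, mean = 21.4865
Σfm² = 39378
Σf(m − x̄)² = Σfm² − (Σfm)²/n = 39378 − 1590²/74 = 5214.4865
Population variance = 5214.4865 / 74 = 70.4660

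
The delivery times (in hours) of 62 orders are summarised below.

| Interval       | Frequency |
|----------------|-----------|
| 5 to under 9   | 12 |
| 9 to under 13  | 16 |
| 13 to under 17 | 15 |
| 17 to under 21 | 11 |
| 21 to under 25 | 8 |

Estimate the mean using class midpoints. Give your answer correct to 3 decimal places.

14.161

Midpoints: 7, 11, 15, 19, 23
Σfm = 12×7 + 16×11 + 15×15 + 11×19 + 8×23 = 878
n = Σf = 62
Mean = 878 / 62 = 14.1613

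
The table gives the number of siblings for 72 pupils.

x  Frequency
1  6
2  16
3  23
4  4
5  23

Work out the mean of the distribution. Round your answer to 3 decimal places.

Values: 1, 2, 3, 4, 5
Σfx = 6×1 + 16×2 + 23×3 + 4×4 + 23×5 = 238
n = Σf = 72
Mean = 238 / 72 = 3.3056

3.306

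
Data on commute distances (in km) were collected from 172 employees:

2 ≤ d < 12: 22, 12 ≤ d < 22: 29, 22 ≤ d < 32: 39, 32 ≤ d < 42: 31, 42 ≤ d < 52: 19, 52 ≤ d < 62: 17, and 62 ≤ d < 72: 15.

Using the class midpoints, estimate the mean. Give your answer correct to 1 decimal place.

Midpoints: 7, 17, 27, 37, 47, 57, 67
Σfm = 22×7 + 29×17 + 39×27 + 31×37 + 19×47 + 17×57 + 15×67 = 5714
n = Σf = 172
Mean = 5714 / 172 = 33.2209

33.2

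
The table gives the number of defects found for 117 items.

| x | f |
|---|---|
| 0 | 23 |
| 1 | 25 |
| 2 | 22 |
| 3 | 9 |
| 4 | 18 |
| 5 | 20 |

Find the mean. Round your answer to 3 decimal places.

2.291

Values: 0, 1, 2, 3, 4, 5
Σfx = 23×0 + 25×1 + 22×2 + 9×3 + 18×4 + 20×5 = 268
n = Σf = 117
Mean = 268 / 117 = 2.2906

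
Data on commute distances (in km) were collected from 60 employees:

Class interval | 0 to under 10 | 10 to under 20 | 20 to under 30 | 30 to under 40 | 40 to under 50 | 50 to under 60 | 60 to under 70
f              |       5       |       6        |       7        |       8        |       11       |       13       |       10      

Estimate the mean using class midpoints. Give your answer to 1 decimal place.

40.5

Midpoints: 5, 15, 25, 35, 45, 55, 65
Σfm = 5×5 + 6×15 + 7×25 + 8×35 + 11×45 + 13×55 + 10×65 = 2430
n = Σf = 60
Mean = 2430 / 60 = 40.5000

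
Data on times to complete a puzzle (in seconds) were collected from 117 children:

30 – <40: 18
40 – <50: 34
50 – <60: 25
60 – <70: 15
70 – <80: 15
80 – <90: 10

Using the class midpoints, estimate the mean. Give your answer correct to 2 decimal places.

55.43

Midpoints: 35, 45, 55, 65, 75, 85
Σfm = 18×35 + 34×45 + 25×55 + 15×65 + 15×75 + 10×85 = 6485
n = Σf = 117
Mean = 6485 / 117 = 55.4274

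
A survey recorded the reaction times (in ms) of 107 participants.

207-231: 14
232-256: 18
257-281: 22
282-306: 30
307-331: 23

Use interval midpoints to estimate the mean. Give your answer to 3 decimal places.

Midpoints: 219, 244, 269, 294, 319
Σfm = 14×219 + 18×244 + 22×269 + 30×294 + 23×319 = 29533
n = Σf = 107
Mean = 29533 / 107 = 276.0093

276.009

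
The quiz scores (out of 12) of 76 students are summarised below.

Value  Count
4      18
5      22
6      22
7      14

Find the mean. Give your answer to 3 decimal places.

Values: 4, 5, 6, 7
Σfx = 18×4 + 22×5 + 22×6 + 14×7 = 412
n = Σf = 76
Mean = 412 / 76 = 5.4211

5.421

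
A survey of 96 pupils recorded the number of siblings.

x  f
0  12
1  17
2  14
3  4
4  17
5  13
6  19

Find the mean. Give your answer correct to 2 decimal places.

Values: 0, 1, 2, 3, 4, 5, 6
Σfx = 12×0 + 17×1 + 14×2 + 4×3 + 17×4 + 13×5 + 19×6 = 304
n = Σf = 96
Mean = 304 / 96 = 3.1667

3.17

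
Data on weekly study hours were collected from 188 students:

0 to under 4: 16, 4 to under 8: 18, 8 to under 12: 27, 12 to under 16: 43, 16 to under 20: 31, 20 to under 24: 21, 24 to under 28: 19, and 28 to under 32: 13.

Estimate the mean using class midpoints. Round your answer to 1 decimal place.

Midpoints: 2, 6, 10, 14, 18, 22, 26, 30
Σfm = 16×2 + 18×6 + 27×10 + 43×14 + 31×18 + 21×22 + 19×26 + 13×30 = 2916
n = Σf = 188
Mean = 2916 / 188 = 15.5106

15.5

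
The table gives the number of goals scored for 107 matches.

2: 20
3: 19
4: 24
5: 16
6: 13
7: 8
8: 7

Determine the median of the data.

4

Cumulative frequencies: 20, 39, 63, 79, 92, 100, 107
n = 107, so the median is the value in position (n+1)/2 = 54.
Position 54 falls at value 4.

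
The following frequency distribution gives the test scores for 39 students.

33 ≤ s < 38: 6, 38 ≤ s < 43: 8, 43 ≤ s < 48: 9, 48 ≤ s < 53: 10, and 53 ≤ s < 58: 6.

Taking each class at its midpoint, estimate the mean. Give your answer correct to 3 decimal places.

Midpoints: 35.5, 40.5, 45.5, 50.5, 55.5
Σfm = 6×35.5 + 8×40.5 + 9×45.5 + 10×50.5 + 6×55.5 = 1784.5
n = Σf = 39
Mean = 1784.5 / 39 = 45.7564

45.756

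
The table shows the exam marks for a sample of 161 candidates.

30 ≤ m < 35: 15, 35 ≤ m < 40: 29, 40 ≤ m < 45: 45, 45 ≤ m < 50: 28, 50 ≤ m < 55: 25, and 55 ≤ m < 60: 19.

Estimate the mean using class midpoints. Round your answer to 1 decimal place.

44.9

Midpoints: 32.5, 37.5, 42.5, 47.5, 52.5, 57.5
Σfm = 15×32.5 + 29×37.5 + 45×42.5 + 28×47.5 + 25×52.5 + 19×57.5 = 7222.5
n = Σf = 161
Mean = 7222.5 / 161 = 44.8602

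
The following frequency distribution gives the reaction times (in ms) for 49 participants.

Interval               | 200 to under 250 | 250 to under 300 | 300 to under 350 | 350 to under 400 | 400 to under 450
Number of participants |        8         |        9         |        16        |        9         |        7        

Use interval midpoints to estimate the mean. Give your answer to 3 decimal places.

322.959

Midpoints: 225, 275, 325, 375, 425
Σfm = 8×225 + 9×275 + 16×325 + 9×375 + 7×425 = 15825
n = Σf = 49
Mean = 15825 / 49 = 322.9592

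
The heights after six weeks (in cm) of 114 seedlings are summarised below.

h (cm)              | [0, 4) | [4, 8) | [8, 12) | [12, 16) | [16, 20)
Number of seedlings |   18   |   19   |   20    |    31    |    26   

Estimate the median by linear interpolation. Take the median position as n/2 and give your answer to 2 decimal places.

12.00

Cumulative frequencies: 18, 37, 57, 88, 114
n = 114; position = n/2 = 57.
This falls in the class [8, 12): L = 8, F = 37, f = 20, h = 4.
Median ≈ 8 + ((57 − 37) / 20) × 4 = 12.0000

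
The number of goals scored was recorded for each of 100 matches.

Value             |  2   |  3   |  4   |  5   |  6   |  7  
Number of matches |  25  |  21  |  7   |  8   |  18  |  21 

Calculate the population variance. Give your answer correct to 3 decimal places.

3.770

Values: 2, 3, 4, 5, 6, 7
n = 100, Σfx = 436, mean = 4.3600
Σfx² = 2278
Σf(x − x̄)² = Σfx² − (Σfx)²/n = 2278 − 436²/100 = 377.0400
Population variance = 377.0400 / 100 = 3.7704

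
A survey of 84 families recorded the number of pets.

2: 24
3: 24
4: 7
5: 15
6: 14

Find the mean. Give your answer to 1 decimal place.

Values: 2, 3, 4, 5, 6
Σfx = 24×2 + 24×3 + 7×4 + 15×5 + 14×6 = 307
n = Σf = 84
Mean = 307 / 84 = 3.6548

3.7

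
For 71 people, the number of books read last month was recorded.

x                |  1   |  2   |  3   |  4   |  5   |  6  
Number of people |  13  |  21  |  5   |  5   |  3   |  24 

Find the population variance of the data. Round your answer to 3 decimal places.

Values: 1, 2, 3, 4, 5, 6
n = 71, Σfx = 249, mean = 3.5070
Σfx² = 1161
Σf(x − x̄)² = Σfx² − (Σfx)²/n = 1161 − 249²/71 = 287.7465
Population variance = 287.7465 / 71 = 4.0528

4.053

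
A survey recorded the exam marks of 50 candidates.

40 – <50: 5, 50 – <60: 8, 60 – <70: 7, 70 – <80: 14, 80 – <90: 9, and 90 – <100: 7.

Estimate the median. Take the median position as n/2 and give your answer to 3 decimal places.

Cumulative frequencies: 5, 13, 20, 34, 43, 50
n = 50; position = n/2 = 25.
This falls in the class 70 – <80: L = 70, F = 20, f = 14, h = 10.
Median ≈ 70 + ((25 − 20) / 14) × 10 = 73.5714

73.571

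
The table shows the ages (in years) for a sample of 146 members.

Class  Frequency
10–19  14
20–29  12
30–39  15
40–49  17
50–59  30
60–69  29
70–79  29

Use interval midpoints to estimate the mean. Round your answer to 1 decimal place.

Midpoints: 14.5, 24.5, 34.5, 44.5, 54.5, 64.5, 74.5
Σfm = 14×14.5 + 12×24.5 + 15×34.5 + 17×44.5 + 30×54.5 + 29×64.5 + 29×74.5 = 7437
n = Σf = 146
Mean = 7437 / 146 = 50.9384

50.9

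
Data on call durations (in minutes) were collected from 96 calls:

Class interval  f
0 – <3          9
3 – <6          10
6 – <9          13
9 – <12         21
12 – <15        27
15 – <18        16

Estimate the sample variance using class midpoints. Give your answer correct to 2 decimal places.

Midpoints: 1.5, 4.5, 7.5, 10.5, 13.5, 16.5
n = 96, Σfm = 1005, mean = 10.4688
Σfm² = 12546
Σf(m − x̄)² = Σfm² − (Σfm)²/n = 12546 − 1005²/96 = 2024.9062
Sample variance = 2024.9062 / 95 = 21.3148

21.31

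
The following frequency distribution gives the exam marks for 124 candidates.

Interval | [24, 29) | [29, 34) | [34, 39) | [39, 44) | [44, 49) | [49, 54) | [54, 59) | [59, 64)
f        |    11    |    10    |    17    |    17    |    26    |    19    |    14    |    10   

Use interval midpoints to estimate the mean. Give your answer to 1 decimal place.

Midpoints: 26.5, 31.5, 36.5, 41.5, 46.5, 51.5, 56.5, 61.5
Σfm = 11×26.5 + 10×31.5 + 17×36.5 + 17×41.5 + 26×46.5 + 19×51.5 + 14×56.5 + 10×61.5 = 5526
n = Σf = 124
Mean = 5526 / 124 = 44.5645

44.6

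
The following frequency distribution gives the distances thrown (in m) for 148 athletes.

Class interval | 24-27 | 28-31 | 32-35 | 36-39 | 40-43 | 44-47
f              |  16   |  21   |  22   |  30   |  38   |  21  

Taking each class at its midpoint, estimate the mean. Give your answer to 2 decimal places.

Midpoints: 25.5, 29.5, 33.5, 37.5, 41.5, 45.5
Σfm = 16×25.5 + 21×29.5 + 22×33.5 + 30×37.5 + 38×41.5 + 21×45.5 = 5422
n = Σf = 148
Mean = 5422 / 148 = 36.6351

36.64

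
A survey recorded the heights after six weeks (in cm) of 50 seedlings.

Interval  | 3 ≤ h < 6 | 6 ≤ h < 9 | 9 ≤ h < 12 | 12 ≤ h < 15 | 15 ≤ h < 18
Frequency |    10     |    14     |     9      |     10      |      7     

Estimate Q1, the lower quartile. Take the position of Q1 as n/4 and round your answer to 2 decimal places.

Cumulative frequencies: 10, 24, 33, 43, 50
n = 50; position = n/4 = 12.5.
This falls in the class 6 ≤ h < 9: L = 6, F = 10, f = 14, h = 3.
Lower quartile ≈ 6 + ((12.5 − 10) / 14) × 3 = 6.5357

6.54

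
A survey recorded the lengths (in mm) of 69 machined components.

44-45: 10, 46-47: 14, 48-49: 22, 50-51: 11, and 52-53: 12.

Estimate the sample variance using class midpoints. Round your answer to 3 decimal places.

6.646

Midpoints: 44.5, 46.5, 48.5, 50.5, 52.5
n = 69, Σfm = 3348.5, mean = 48.5290
Σfm² = 162951.25
Σf(m − x̄)² = Σfm² − (Σfm)²/n = 162951.25 − 3348.5²/69 = 451.9420
Sample variance = 451.9420 / 68 = 6.6462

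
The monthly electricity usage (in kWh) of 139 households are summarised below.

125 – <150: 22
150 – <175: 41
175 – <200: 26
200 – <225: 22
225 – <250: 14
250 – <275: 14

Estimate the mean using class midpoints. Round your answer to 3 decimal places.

Midpoints: 137.5, 162.5, 187.5, 212.5, 237.5, 262.5
Σfm = 22×137.5 + 41×162.5 + 26×187.5 + 22×212.5 + 14×237.5 + 14×262.5 = 26237.5
n = Σf = 139
Mean = 26237.5 / 139 = 188.7590

188.759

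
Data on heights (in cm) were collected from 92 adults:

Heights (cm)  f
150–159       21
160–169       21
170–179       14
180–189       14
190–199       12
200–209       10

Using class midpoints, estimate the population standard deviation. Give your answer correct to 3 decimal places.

16.705

Midpoints: 154.5, 164.5, 174.5, 184.5, 194.5, 204.5
n = 92, Σfm = 16104, mean = 175.0435
Σfm² = 2844573
Σf(m − x̄)² = Σfm² − (Σfm)²/n = 2844573 − 16104²/92 = 25672.8261
Population variance = 25672.8261 / 92 = 279.0525
Standard deviation = √279.0525 = 16.7049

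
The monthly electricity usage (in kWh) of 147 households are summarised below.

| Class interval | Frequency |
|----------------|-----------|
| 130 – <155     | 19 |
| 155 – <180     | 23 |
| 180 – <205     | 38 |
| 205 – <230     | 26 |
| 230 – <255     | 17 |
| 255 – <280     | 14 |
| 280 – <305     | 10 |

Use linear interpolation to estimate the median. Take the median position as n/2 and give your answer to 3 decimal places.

200.724

Cumulative frequencies: 19, 42, 80, 106, 123, 137, 147
n = 147; position = n/2 = 73.5.
This falls in the class 180 – <205: L = 180, F = 42, f = 38, h = 25.
Median ≈ 180 + ((73.5 − 42) / 38) × 25 = 200.7237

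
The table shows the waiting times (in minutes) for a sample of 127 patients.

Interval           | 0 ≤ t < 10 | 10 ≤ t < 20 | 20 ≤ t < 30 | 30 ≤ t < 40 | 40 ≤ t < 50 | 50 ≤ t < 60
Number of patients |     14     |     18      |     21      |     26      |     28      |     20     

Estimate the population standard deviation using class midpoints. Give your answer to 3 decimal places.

Midpoints: 5, 15, 25, 35, 45, 55
n = 127, Σfm = 4135, mean = 32.5591
Σfm² = 166575
Σf(m − x̄)² = Σfm² − (Σfm)²/n = 166575 − 4135²/127 = 31943.3071
Population variance = 31943.3071 / 127 = 251.5221
Standard deviation = √251.5221 = 15.8594

15.859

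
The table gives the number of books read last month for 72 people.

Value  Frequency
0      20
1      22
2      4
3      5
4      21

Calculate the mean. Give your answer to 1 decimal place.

1.8

Values: 0, 1, 2, 3, 4
Σfx = 20×0 + 22×1 + 4×2 + 5×3 + 21×4 = 129
n = Σf = 72
Mean = 129 / 72 = 1.7917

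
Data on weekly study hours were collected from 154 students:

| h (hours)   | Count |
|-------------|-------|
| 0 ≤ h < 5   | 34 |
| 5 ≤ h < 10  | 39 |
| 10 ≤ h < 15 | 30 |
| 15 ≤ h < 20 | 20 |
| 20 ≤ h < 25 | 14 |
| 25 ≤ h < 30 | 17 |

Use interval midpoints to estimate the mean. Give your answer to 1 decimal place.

12.2

Midpoints: 2.5, 7.5, 12.5, 17.5, 22.5, 27.5
Σfm = 34×2.5 + 39×7.5 + 30×12.5 + 20×17.5 + 14×22.5 + 17×27.5 = 1885
n = Σf = 154
Mean = 1885 / 154 = 12.2403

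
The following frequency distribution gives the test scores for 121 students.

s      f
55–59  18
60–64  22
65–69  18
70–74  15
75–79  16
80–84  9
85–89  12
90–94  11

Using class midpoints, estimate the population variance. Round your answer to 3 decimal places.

Midpoints: 57, 62, 67, 72, 77, 82, 87, 92
n = 121, Σfm = 8702, mean = 71.9174
Σfm² = 640924
Σf(m − x̄)² = Σfm² − (Σfm)²/n = 640924 − 8702²/121 = 15099.1736
Population variance = 15099.1736 / 121 = 124.7866

124.787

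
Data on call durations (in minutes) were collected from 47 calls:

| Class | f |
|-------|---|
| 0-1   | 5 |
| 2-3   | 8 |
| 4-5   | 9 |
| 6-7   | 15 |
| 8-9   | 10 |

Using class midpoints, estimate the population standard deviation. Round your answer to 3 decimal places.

Midpoints: 0.5, 2.5, 4.5, 6.5, 8.5
n = 47, Σfm = 245.5, mean = 5.2234
Σfm² = 1589.75
Σf(m − x̄)² = Σfm² − (Σfm)²/n = 1589.75 − 245.5²/47 = 307.4043
Population variance = 307.4043 / 47 = 6.5405
Standard deviation = √6.5405 = 2.5574

2.557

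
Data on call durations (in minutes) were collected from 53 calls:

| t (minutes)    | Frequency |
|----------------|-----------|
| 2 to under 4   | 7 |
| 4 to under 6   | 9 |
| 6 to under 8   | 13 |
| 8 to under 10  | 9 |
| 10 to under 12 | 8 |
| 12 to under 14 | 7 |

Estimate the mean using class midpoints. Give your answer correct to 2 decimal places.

Midpoints: 3, 5, 7, 9, 11, 13
Σfm = 7×3 + 9×5 + 13×7 + 9×9 + 8×11 + 7×13 = 417
n = Σf = 53
Mean = 417 / 53 = 7.8679

7.87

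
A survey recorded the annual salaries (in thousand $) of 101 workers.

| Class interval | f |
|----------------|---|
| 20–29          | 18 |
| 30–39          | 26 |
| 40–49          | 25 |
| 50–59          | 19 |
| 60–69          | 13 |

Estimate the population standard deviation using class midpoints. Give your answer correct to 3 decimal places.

12.826

Midpoints: 24.5, 34.5, 44.5, 54.5, 64.5
n = 101, Σfm = 4324.5, mean = 42.8168
Σfm² = 201775.25
Σf(m − x̄)² = Σfm² − (Σfm)²/n = 201775.25 − 4324.5²/101 = 16613.8614
Population variance = 16613.8614 / 101 = 164.4937
Standard deviation = √164.4937 = 12.8255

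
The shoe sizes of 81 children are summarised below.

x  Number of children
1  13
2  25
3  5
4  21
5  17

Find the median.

3

Cumulative frequencies: 13, 38, 43, 64, 81
n = 81, so the median is the value in position (n+1)/2 = 41.
Position 41 falls at value 3.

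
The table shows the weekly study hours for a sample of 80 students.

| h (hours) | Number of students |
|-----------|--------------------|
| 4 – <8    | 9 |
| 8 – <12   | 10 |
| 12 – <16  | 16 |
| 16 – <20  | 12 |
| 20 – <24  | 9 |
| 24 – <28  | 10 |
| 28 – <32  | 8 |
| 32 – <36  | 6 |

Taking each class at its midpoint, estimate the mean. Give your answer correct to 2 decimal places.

Midpoints: 6, 10, 14, 18, 22, 26, 30, 34
Σfm = 9×6 + 10×10 + 16×14 + 12×18 + 9×22 + 10×26 + 8×30 + 6×34 = 1496
n = Σf = 80
Mean = 1496 / 80 = 18.7000

18.70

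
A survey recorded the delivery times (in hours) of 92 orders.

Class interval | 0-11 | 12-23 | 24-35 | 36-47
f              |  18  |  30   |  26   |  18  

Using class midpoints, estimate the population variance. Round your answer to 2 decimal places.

Midpoints: 5.5, 17.5, 29.5, 41.5
n = 92, Σfm = 2138, mean = 23.2391
Σfm² = 63359
Σf(m − x̄)² = Σfm² − (Σfm)²/n = 63359 − 2138²/92 = 13673.7391
Population variance = 13673.7391 / 92 = 148.6276

148.63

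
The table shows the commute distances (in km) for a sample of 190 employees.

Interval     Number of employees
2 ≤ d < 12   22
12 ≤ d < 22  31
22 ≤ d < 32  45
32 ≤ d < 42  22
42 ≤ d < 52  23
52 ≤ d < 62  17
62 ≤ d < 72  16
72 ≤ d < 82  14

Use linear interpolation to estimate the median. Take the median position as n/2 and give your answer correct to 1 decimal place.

31.3

Cumulative frequencies: 22, 53, 98, 120, 143, 160, 176, 190
n = 190; position = n/2 = 95.
This falls in the class 22 ≤ d < 32: L = 22, F = 53, f = 45, h = 10.
Median ≈ 22 + ((95 − 53) / 45) × 10 = 31.3333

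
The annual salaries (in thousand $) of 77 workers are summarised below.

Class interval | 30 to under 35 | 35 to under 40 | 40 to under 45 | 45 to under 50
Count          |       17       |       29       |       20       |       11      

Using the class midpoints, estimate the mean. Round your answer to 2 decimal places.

39.12

Midpoints: 32.5, 37.5, 42.5, 47.5
Σfm = 17×32.5 + 29×37.5 + 20×42.5 + 11×47.5 = 3012.5
n = Σf = 77
Mean = 3012.5 / 77 = 39.1234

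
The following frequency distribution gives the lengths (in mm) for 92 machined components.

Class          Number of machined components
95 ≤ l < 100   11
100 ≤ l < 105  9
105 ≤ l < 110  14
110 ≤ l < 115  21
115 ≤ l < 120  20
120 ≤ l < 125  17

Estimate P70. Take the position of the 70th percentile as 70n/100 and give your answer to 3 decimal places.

117.350

Cumulative frequencies: 11, 20, 34, 55, 75, 92
n = 92; position = 70n/100 = 64.4.
This falls in the class 115 ≤ l < 120: L = 115, F = 55, f = 20, h = 5.
70th percentile ≈ 115 + ((64.4 − 55) / 20) × 5 = 117.3500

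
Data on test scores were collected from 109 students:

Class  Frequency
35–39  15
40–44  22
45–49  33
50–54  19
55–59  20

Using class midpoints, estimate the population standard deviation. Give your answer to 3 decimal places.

Midpoints: 37, 42, 47, 52, 57
n = 109, Σfm = 5158, mean = 47.3211
Σfm² = 248596
Σf(m − x̄)² = Σfm² − (Σfm)²/n = 248596 − 5158²/109 = 4513.7615
Population variance = 4513.7615 / 109 = 41.4107
Standard deviation = √41.4107 = 6.4351

6.435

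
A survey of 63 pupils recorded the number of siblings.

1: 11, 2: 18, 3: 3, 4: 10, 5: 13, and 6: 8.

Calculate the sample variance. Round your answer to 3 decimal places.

3.059

Values: 1, 2, 3, 4, 5, 6
n = 63, Σfx = 209, mean = 3.3175
Σfx² = 883
Σf(x − x̄)² = Σfx² − (Σfx)²/n = 883 − 209²/63 = 189.6508
Sample variance = 189.6508 / 62 = 3.0589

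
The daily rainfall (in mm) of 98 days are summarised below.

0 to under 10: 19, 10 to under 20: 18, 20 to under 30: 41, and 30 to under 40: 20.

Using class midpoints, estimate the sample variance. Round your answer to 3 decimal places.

Midpoints: 5, 15, 25, 35
n = 98, Σfm = 2090, mean = 21.3265
Σfm² = 54650
Σf(m − x̄)² = Σfm² − (Σfm)²/n = 54650 − 2090²/98 = 10077.5510
Sample variance = 10077.5510 / 97 = 103.8923

103.892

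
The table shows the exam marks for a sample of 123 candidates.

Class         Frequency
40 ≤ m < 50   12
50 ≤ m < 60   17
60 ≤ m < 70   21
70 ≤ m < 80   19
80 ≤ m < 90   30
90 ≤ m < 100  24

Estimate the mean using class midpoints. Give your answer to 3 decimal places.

73.943

Midpoints: 45, 55, 65, 75, 85, 95
Σfm = 12×45 + 17×55 + 21×65 + 19×75 + 30×85 + 24×95 = 9095
n = Σf = 123
Mean = 9095 / 123 = 73.9431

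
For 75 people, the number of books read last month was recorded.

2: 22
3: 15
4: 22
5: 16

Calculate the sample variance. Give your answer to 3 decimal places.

1.275

Values: 2, 3, 4, 5
n = 75, Σfx = 257, mean = 3.4267
Σfx² = 975
Σf(x − x̄)² = Σfx² − (Σfx)²/n = 975 − 257²/75 = 94.3467
Sample variance = 94.3467 / 74 = 1.2750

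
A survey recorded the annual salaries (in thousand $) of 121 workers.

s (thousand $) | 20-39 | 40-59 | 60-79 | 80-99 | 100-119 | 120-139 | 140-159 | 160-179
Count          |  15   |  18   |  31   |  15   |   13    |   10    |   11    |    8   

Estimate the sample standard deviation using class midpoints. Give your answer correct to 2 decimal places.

Midpoints: 29.5, 49.5, 69.5, 89.5, 109.5, 129.5, 149.5, 169.5
n = 121, Σfm = 10549.5, mean = 87.1860
Σfm² = 1126320.25
Σf(m − x̄)² = Σfm² − (Σfm)²/n = 1126320.25 − 10549.5²/121 = 206552.0661
Sample variance = 206552.0661 / 120 = 1721.2672
Standard deviation = √1721.2672 = 41.4882

41.49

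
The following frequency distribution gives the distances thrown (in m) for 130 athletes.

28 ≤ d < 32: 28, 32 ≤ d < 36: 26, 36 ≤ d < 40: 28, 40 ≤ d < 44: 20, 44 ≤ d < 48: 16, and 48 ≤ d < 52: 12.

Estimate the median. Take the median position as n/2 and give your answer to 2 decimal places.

Cumulative frequencies: 28, 54, 82, 102, 118, 130
n = 130; position = n/2 = 65.
This falls in the class 36 ≤ d < 40: L = 36, F = 54, f = 28, h = 4.
Median ≈ 36 + ((65 − 54) / 28) × 4 = 37.5714

37.57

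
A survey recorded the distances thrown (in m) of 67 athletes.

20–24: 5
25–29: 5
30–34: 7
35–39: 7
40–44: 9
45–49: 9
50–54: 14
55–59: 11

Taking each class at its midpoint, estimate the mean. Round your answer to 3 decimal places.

43.045

Midpoints: 22, 27, 32, 37, 42, 47, 52, 57
Σfm = 5×22 + 5×27 + 7×32 + 7×37 + 9×42 + 9×47 + 14×52 + 11×57 = 2884
n = Σf = 67
Mean = 2884 / 67 = 43.0448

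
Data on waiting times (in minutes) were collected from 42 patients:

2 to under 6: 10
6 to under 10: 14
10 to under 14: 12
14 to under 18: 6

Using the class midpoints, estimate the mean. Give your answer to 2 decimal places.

9.33

Midpoints: 4, 8, 12, 16
Σfm = 10×4 + 14×8 + 12×12 + 6×16 = 392
n = Σf = 42
Mean = 392 / 42 = 9.3333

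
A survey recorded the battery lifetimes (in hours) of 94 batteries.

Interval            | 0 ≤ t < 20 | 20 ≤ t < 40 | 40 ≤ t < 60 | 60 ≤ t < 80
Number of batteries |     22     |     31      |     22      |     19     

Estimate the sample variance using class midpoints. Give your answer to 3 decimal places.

450.057

Midpoints: 10, 30, 50, 70
n = 94, Σfm = 3580, mean = 38.0851
Σfm² = 178200
Σf(m − x̄)² = Σfm² − (Σfm)²/n = 178200 − 3580²/94 = 41855.3191
Sample variance = 41855.3191 / 93 = 450.0572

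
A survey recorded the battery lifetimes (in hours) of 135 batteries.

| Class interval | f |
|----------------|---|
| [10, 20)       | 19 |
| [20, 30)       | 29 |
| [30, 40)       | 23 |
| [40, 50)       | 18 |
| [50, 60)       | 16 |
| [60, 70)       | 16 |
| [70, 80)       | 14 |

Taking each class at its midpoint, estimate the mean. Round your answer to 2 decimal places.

41.44

Midpoints: 15, 25, 35, 45, 55, 65, 75
Σfm = 19×15 + 29×25 + 23×35 + 18×45 + 16×55 + 16×65 + 14×75 = 5595
n = Σf = 135
Mean = 5595 / 135 = 41.4444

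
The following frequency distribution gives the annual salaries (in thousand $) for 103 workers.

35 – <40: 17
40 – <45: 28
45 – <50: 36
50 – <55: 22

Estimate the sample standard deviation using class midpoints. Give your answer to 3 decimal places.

5.011

Midpoints: 37.5, 42.5, 47.5, 52.5
n = 103, Σfm = 4692.5, mean = 45.5583
Σfm² = 216343.75
Σf(m − x̄)² = Σfm² − (Σfm)²/n = 216343.75 − 4692.5²/103 = 2561.6505
Sample variance = 2561.6505 / 102 = 25.1142
Standard deviation = √25.1142 = 5.0114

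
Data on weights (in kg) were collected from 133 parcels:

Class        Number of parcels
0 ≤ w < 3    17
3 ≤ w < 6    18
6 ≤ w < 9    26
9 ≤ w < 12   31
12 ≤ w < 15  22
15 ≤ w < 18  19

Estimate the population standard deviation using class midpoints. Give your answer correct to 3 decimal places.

4.710

Midpoints: 1.5, 4.5, 7.5, 10.5, 13.5, 16.5
n = 133, Σfm = 1237.5, mean = 9.3045
Σfm² = 14465.25
Σf(m − x̄)² = Σfm² − (Σfm)²/n = 14465.25 − 1237.5²/133 = 2950.9173
Population variance = 2950.9173 / 133 = 22.1873
Standard deviation = √22.1873 = 4.7103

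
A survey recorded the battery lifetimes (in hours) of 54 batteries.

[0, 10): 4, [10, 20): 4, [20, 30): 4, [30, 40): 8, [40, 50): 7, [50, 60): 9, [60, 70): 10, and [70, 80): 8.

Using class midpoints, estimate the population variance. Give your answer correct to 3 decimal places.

Midpoints: 5, 15, 25, 35, 45, 55, 65, 75
n = 54, Σfm = 2520, mean = 46.6667
Σfm² = 141950
Σf(m − x̄)² = Σfm² − (Σfm)²/n = 141950 − 2520²/54 = 24350.0000
Population variance = 24350.0000 / 54 = 450.9259

450.926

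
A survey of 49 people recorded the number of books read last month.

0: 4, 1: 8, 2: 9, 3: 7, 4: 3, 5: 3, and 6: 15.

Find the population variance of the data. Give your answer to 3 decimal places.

4.512

Values: 0, 1, 2, 3, 4, 5, 6
n = 49, Σfx = 164, mean = 3.3469
Σfx² = 770
Σf(x − x̄)² = Σfx² − (Σfx)²/n = 770 − 164²/49 = 221.1020
Population variance = 221.1020 / 49 = 4.5123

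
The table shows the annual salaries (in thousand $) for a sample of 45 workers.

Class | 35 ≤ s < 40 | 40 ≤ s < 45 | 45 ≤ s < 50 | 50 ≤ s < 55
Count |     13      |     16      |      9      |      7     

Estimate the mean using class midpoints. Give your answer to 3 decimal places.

Midpoints: 37.5, 42.5, 47.5, 52.5
Σfm = 13×37.5 + 16×42.5 + 9×47.5 + 7×52.5 = 1962.5
n = Σf = 45
Mean = 1962.5 / 45 = 43.6111

43.611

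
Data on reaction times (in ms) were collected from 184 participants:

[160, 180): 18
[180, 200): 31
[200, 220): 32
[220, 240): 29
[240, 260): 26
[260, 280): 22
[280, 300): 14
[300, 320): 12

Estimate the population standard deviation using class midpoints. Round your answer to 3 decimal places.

40.358

Midpoints: 170, 190, 210, 230, 250, 270, 290, 310
n = 184, Σfm = 42560, mean = 231.3043
Σfm² = 10144000
Σf(m − x̄)² = Σfm² − (Σfm)²/n = 10144000 − 42560²/184 = 299686.9565
Population variance = 299686.9565 / 184 = 1628.7335
Standard deviation = √1628.7335 = 40.3576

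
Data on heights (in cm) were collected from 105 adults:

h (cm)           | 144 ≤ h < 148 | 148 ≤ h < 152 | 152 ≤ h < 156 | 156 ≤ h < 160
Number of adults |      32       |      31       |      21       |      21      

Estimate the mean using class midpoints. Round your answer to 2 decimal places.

Midpoints: 146, 150, 154, 158
Σfm = 32×146 + 31×150 + 21×154 + 21×158 = 15874
n = Σf = 105
Mean = 15874 / 105 = 151.1810

151.18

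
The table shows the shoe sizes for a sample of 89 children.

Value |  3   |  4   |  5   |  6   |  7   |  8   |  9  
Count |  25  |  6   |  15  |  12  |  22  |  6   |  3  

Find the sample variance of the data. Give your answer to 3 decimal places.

3.385

Values: 3, 4, 5, 6, 7, 8, 9
n = 89, Σfx = 475, mean = 5.3371
Σfx² = 2833
Σf(x − x̄)² = Σfx² − (Σfx)²/n = 2833 − 475²/89 = 297.8876
Sample variance = 297.8876 / 88 = 3.3851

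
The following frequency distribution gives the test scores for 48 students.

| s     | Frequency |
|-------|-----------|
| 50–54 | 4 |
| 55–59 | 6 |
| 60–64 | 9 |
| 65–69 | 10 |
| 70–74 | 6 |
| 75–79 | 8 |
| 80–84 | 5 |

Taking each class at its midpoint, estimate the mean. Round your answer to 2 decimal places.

67.42

Midpoints: 52, 57, 62, 67, 72, 77, 82
Σfm = 4×52 + 6×57 + 9×62 + 10×67 + 6×72 + 8×77 + 5×82 = 3236
n = Σf = 48
Mean = 3236 / 48 = 67.4167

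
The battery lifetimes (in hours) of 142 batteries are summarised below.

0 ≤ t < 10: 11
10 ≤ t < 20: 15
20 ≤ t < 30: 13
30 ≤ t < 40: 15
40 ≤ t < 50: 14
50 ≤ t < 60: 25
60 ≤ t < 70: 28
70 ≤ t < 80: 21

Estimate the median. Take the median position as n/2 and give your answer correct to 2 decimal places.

Cumulative frequencies: 11, 26, 39, 54, 68, 93, 121, 142
n = 142; position = n/2 = 71.
This falls in the class 50 ≤ t < 60: L = 50, F = 68, f = 25, h = 10.
Median ≈ 50 + ((71 − 68) / 25) × 10 = 51.2000

51.20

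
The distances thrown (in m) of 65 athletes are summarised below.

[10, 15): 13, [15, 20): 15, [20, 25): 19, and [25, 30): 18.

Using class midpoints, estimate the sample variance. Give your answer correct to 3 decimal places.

Midpoints: 12.5, 17.5, 22.5, 27.5
n = 65, Σfm = 1347.5, mean = 20.7308
Σfm² = 29856.25
Σf(m − x̄)² = Σfm² − (Σfm)²/n = 29856.25 − 1347.5²/65 = 1921.5385
Sample variance = 1921.5385 / 64 = 30.0240

30.024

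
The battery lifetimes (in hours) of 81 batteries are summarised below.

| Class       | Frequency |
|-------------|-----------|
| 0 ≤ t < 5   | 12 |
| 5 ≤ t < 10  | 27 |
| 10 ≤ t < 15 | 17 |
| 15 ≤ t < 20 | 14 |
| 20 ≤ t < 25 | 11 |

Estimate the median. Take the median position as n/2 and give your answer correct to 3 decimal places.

Cumulative frequencies: 12, 39, 56, 70, 81
n = 81; position = n/2 = 40.5.
This falls in the class 10 ≤ t < 15: L = 10, F = 39, f = 17, h = 5.
Median ≈ 10 + ((40.5 − 39) / 17) × 5 = 10.4412

10.441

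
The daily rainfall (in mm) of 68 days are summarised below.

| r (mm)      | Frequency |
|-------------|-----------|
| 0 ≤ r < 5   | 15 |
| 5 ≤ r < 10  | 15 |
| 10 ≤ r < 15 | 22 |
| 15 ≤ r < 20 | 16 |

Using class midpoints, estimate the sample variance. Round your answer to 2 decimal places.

29.34

Midpoints: 2.5, 7.5, 12.5, 17.5
n = 68, Σfm = 705, mean = 10.3676
Σfm² = 9275
Σf(m − x̄)² = Σfm² − (Σfm)²/n = 9275 − 705²/68 = 1965.8088
Sample variance = 1965.8088 / 67 = 29.3404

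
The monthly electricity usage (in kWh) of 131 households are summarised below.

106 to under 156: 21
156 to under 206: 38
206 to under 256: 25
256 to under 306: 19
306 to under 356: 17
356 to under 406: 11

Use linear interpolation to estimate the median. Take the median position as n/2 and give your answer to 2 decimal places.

Cumulative frequencies: 21, 59, 84, 103, 120, 131
n = 131; position = n/2 = 65.5.
This falls in the class 206 to under 256: L = 206, F = 59, f = 25, h = 50.
Median ≈ 206 + ((65.5 − 59) / 25) × 50 = 219.0000

219.00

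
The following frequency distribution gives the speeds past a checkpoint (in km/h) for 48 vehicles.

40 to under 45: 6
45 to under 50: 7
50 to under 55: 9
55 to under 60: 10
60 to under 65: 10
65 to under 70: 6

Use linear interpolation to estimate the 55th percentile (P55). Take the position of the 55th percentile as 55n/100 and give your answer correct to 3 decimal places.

57.200

Cumulative frequencies: 6, 13, 22, 32, 42, 48
n = 48; position = 55n/100 = 26.4.
This falls in the class 55 to under 60: L = 55, F = 22, f = 10, h = 5.
55th percentile ≈ 55 + ((26.4 − 22) / 10) × 5 = 57.2000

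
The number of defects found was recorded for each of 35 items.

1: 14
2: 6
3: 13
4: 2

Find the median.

2

Cumulative frequencies: 14, 20, 33, 35
n = 35, so the median is the value in position (n+1)/2 = 18.
Position 18 falls at value 2.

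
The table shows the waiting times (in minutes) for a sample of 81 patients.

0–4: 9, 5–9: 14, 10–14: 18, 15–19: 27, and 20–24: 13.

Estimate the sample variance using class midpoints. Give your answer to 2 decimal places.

Midpoints: 2, 7, 12, 17, 22
n = 81, Σfm = 1077, mean = 13.2963
Σfm² = 17409
Σf(m − x̄)² = Σfm² − (Σfm)²/n = 17409 − 1077²/81 = 3088.8889
Sample variance = 3088.8889 / 80 = 38.6111

38.61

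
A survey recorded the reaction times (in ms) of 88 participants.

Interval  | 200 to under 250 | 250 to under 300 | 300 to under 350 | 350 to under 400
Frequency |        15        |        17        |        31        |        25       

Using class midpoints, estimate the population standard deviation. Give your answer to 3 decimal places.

Midpoints: 225, 275, 325, 375
n = 88, Σfm = 27500, mean = 312.5000
Σfm² = 8835000
Σf(m − x̄)² = Σfm² − (Σfm)²/n = 8835000 − 27500²/88 = 241250.0000
Population variance = 241250.0000 / 88 = 2741.4773
Standard deviation = √2741.4773 = 52.3591

52.359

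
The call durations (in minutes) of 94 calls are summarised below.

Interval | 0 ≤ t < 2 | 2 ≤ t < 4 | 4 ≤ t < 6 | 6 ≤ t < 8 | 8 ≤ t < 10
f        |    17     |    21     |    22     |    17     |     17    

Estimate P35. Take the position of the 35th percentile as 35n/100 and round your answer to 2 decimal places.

3.51

Cumulative frequencies: 17, 38, 60, 77, 94
n = 94; position = 35n/100 = 32.9.
This falls in the class 2 ≤ t < 4: L = 2, F = 17, f = 21, h = 2.
35th percentile ≈ 2 + ((32.9 − 17) / 21) × 2 = 3.5143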